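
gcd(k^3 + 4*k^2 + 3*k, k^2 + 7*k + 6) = k + 1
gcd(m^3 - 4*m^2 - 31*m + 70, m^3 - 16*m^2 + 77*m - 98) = m^2 - 9*m + 14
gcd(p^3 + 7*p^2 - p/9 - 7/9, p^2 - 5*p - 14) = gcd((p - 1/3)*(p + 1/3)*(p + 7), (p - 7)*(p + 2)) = 1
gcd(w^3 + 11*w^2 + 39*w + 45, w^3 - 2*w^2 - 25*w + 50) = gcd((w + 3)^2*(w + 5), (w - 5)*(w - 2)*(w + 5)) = w + 5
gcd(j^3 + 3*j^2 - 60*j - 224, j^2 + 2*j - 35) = j + 7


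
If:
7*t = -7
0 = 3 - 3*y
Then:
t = -1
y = 1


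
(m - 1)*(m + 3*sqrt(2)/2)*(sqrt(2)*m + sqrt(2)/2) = sqrt(2)*m^3 - sqrt(2)*m^2/2 + 3*m^2 - 3*m/2 - sqrt(2)*m/2 - 3/2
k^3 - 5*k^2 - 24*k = k*(k - 8)*(k + 3)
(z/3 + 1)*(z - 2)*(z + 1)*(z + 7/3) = z^4/3 + 13*z^3/9 - z^2/9 - 53*z/9 - 14/3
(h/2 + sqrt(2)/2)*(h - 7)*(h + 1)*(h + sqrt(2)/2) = h^4/2 - 3*h^3 + 3*sqrt(2)*h^3/4 - 9*sqrt(2)*h^2/2 - 3*h^2 - 21*sqrt(2)*h/4 - 3*h - 7/2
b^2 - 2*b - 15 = (b - 5)*(b + 3)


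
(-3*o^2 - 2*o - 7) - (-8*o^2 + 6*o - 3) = 5*o^2 - 8*o - 4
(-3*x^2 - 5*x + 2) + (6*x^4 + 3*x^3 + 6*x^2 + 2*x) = 6*x^4 + 3*x^3 + 3*x^2 - 3*x + 2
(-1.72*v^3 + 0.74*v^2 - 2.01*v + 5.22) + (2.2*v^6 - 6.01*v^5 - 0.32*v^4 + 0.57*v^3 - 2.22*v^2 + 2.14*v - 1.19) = 2.2*v^6 - 6.01*v^5 - 0.32*v^4 - 1.15*v^3 - 1.48*v^2 + 0.13*v + 4.03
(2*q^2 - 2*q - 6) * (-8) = -16*q^2 + 16*q + 48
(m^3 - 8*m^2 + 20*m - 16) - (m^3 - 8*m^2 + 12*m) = 8*m - 16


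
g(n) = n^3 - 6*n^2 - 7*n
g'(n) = 3*n^2 - 12*n - 7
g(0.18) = -1.45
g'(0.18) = -9.06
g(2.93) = -46.87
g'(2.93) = -16.41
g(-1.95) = -16.58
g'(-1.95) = 27.81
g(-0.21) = 1.20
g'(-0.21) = -4.35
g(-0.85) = 1.00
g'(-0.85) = 5.37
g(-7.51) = -709.40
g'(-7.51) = 252.32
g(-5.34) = -285.99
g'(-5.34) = 142.63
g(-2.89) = -54.02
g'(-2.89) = 52.74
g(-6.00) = -390.00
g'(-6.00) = 173.00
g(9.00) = 180.00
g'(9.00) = 128.00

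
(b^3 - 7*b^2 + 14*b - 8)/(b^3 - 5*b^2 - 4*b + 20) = (b^2 - 5*b + 4)/(b^2 - 3*b - 10)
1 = 1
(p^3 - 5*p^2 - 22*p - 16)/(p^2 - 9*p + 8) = (p^2 + 3*p + 2)/(p - 1)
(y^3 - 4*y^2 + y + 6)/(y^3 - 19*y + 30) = (y + 1)/(y + 5)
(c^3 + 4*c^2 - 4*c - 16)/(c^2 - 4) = c + 4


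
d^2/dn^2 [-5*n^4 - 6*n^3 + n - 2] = 12*n*(-5*n - 3)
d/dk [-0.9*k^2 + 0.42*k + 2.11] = 0.42 - 1.8*k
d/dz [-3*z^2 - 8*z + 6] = -6*z - 8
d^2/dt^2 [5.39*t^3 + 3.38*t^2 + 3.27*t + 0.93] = 32.34*t + 6.76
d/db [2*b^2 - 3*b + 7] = 4*b - 3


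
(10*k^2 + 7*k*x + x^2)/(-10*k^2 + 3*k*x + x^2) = (2*k + x)/(-2*k + x)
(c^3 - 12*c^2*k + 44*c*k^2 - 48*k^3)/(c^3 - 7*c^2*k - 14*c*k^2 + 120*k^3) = (c^2 - 6*c*k + 8*k^2)/(c^2 - c*k - 20*k^2)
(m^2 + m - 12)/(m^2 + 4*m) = (m - 3)/m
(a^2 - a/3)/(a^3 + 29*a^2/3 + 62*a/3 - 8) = a/(a^2 + 10*a + 24)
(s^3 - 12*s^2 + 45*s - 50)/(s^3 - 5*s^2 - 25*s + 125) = (s - 2)/(s + 5)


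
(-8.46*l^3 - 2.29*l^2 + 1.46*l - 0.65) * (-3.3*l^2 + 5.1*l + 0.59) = 27.918*l^5 - 35.589*l^4 - 21.4884*l^3 + 8.2399*l^2 - 2.4536*l - 0.3835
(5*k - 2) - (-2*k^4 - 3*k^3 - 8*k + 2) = 2*k^4 + 3*k^3 + 13*k - 4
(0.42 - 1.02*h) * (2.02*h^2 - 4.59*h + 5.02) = -2.0604*h^3 + 5.5302*h^2 - 7.0482*h + 2.1084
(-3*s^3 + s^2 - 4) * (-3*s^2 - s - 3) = 9*s^5 + 8*s^3 + 9*s^2 + 4*s + 12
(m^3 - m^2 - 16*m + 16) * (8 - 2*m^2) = -2*m^5 + 2*m^4 + 40*m^3 - 40*m^2 - 128*m + 128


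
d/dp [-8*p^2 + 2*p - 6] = 2 - 16*p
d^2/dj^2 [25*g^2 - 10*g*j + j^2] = 2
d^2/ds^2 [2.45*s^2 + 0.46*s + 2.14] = 4.90000000000000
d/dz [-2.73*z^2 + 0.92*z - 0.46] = 0.92 - 5.46*z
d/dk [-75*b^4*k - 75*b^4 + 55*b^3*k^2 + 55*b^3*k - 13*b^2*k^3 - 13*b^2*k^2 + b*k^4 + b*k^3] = b*(-75*b^3 + 110*b^2*k + 55*b^2 - 39*b*k^2 - 26*b*k + 4*k^3 + 3*k^2)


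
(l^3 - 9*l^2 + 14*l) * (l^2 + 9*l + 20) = l^5 - 47*l^3 - 54*l^2 + 280*l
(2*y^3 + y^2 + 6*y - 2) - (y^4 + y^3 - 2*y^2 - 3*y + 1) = -y^4 + y^3 + 3*y^2 + 9*y - 3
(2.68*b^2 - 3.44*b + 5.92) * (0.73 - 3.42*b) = -9.1656*b^3 + 13.7212*b^2 - 22.7576*b + 4.3216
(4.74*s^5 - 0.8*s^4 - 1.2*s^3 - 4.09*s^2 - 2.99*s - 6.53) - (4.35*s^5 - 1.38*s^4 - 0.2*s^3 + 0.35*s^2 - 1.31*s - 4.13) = 0.390000000000001*s^5 + 0.58*s^4 - 1.0*s^3 - 4.44*s^2 - 1.68*s - 2.4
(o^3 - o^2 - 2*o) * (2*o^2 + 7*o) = 2*o^5 + 5*o^4 - 11*o^3 - 14*o^2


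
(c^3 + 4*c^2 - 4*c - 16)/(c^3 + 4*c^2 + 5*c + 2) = (c^2 + 2*c - 8)/(c^2 + 2*c + 1)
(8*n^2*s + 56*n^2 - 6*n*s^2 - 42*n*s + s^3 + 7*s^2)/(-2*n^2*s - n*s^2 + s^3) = (-4*n*s - 28*n + s^2 + 7*s)/(s*(n + s))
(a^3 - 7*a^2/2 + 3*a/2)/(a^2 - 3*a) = a - 1/2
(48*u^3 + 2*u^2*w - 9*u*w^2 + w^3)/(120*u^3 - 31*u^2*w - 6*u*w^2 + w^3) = (2*u + w)/(5*u + w)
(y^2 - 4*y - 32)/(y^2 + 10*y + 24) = (y - 8)/(y + 6)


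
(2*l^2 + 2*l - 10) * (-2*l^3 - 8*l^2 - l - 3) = -4*l^5 - 20*l^4 + 2*l^3 + 72*l^2 + 4*l + 30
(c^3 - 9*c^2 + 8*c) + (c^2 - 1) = c^3 - 8*c^2 + 8*c - 1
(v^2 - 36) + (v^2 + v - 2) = 2*v^2 + v - 38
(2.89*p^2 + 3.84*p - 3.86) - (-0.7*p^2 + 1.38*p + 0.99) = 3.59*p^2 + 2.46*p - 4.85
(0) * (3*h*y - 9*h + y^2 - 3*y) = 0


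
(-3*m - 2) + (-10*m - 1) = -13*m - 3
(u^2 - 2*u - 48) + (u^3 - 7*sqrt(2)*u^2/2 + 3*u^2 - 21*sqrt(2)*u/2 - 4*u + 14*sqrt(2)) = u^3 - 7*sqrt(2)*u^2/2 + 4*u^2 - 21*sqrt(2)*u/2 - 6*u - 48 + 14*sqrt(2)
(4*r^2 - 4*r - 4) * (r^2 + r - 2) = 4*r^4 - 16*r^2 + 4*r + 8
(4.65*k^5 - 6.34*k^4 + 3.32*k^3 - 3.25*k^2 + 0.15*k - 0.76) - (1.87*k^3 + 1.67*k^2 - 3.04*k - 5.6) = 4.65*k^5 - 6.34*k^4 + 1.45*k^3 - 4.92*k^2 + 3.19*k + 4.84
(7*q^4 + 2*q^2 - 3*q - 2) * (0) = 0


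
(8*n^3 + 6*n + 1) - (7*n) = 8*n^3 - n + 1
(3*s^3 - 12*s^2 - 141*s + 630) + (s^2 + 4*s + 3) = 3*s^3 - 11*s^2 - 137*s + 633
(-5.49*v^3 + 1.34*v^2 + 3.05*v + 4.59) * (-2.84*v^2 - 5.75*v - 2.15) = 15.5916*v^5 + 27.7619*v^4 - 4.5635*v^3 - 33.4541*v^2 - 32.95*v - 9.8685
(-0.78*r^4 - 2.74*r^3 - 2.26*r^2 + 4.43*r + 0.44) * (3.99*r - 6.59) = -3.1122*r^5 - 5.7924*r^4 + 9.0392*r^3 + 32.5691*r^2 - 27.4381*r - 2.8996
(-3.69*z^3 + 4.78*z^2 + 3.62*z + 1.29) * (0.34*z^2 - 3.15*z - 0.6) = -1.2546*z^5 + 13.2487*z^4 - 11.6122*z^3 - 13.8324*z^2 - 6.2355*z - 0.774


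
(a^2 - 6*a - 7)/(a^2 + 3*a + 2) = (a - 7)/(a + 2)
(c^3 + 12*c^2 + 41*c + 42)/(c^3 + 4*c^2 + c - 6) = (c + 7)/(c - 1)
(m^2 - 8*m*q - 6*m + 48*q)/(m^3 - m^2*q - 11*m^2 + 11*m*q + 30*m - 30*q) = (-m + 8*q)/(-m^2 + m*q + 5*m - 5*q)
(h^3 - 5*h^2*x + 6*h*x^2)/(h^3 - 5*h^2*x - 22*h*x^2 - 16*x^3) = h*(-h^2 + 5*h*x - 6*x^2)/(-h^3 + 5*h^2*x + 22*h*x^2 + 16*x^3)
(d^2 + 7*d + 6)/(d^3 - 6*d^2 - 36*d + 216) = (d + 1)/(d^2 - 12*d + 36)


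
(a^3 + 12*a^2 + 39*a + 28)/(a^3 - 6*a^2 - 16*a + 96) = (a^2 + 8*a + 7)/(a^2 - 10*a + 24)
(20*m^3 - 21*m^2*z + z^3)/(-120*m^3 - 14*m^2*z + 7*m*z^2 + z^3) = (-m + z)/(6*m + z)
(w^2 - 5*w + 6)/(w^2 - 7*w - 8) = (-w^2 + 5*w - 6)/(-w^2 + 7*w + 8)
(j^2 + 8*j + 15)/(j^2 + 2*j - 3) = (j + 5)/(j - 1)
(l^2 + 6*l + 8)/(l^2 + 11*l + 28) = (l + 2)/(l + 7)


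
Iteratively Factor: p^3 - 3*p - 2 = (p + 1)*(p^2 - p - 2) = (p - 2)*(p + 1)*(p + 1)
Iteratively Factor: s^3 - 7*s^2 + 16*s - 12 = (s - 2)*(s^2 - 5*s + 6) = (s - 2)^2*(s - 3)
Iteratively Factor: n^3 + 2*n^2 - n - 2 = (n + 2)*(n^2 - 1) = (n - 1)*(n + 2)*(n + 1)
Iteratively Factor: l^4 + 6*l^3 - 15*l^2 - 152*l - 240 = (l + 4)*(l^3 + 2*l^2 - 23*l - 60) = (l + 3)*(l + 4)*(l^2 - l - 20) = (l + 3)*(l + 4)^2*(l - 5)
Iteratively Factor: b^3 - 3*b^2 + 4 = (b + 1)*(b^2 - 4*b + 4) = (b - 2)*(b + 1)*(b - 2)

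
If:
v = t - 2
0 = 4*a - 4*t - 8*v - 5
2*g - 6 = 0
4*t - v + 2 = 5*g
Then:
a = 33/4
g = 3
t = 11/3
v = 5/3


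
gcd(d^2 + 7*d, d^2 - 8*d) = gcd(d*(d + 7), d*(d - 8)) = d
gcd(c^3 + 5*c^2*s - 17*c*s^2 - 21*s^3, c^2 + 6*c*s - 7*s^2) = c + 7*s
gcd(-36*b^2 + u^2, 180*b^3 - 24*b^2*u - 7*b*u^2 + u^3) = -6*b + u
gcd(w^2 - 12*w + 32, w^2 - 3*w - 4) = w - 4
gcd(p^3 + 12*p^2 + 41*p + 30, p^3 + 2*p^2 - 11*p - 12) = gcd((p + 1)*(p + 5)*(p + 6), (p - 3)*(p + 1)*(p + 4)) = p + 1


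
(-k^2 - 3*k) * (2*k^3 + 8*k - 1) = -2*k^5 - 6*k^4 - 8*k^3 - 23*k^2 + 3*k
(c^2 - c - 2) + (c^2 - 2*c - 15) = 2*c^2 - 3*c - 17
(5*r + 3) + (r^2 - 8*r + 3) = r^2 - 3*r + 6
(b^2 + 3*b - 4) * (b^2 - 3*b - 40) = b^4 - 53*b^2 - 108*b + 160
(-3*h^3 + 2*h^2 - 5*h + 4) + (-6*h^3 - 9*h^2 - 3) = -9*h^3 - 7*h^2 - 5*h + 1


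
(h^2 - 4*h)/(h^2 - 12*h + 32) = h/(h - 8)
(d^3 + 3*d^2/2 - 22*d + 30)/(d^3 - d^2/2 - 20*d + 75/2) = (d^2 + 4*d - 12)/(d^2 + 2*d - 15)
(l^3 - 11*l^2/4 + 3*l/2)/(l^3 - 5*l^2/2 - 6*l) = (-4*l^2 + 11*l - 6)/(2*(-2*l^2 + 5*l + 12))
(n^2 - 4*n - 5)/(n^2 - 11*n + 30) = (n + 1)/(n - 6)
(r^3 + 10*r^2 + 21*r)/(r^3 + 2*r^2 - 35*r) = (r + 3)/(r - 5)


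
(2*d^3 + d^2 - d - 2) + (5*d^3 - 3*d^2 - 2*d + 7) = 7*d^3 - 2*d^2 - 3*d + 5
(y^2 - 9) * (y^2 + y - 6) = y^4 + y^3 - 15*y^2 - 9*y + 54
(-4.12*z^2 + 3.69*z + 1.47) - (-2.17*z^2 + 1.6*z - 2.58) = -1.95*z^2 + 2.09*z + 4.05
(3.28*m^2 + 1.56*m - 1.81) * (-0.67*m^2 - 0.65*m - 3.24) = -2.1976*m^4 - 3.1772*m^3 - 10.4285*m^2 - 3.8779*m + 5.8644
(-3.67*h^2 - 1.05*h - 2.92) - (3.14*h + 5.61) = -3.67*h^2 - 4.19*h - 8.53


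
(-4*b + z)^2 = 16*b^2 - 8*b*z + z^2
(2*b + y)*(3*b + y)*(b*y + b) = 6*b^3*y + 6*b^3 + 5*b^2*y^2 + 5*b^2*y + b*y^3 + b*y^2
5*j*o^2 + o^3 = o^2*(5*j + o)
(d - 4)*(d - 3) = d^2 - 7*d + 12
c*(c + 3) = c^2 + 3*c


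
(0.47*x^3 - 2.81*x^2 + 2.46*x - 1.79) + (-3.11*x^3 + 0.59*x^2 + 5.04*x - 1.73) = -2.64*x^3 - 2.22*x^2 + 7.5*x - 3.52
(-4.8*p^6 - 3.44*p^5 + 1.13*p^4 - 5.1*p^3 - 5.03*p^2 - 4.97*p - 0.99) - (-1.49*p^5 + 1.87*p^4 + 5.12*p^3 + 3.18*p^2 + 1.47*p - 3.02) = -4.8*p^6 - 1.95*p^5 - 0.74*p^4 - 10.22*p^3 - 8.21*p^2 - 6.44*p + 2.03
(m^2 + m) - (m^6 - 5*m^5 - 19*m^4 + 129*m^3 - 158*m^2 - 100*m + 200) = -m^6 + 5*m^5 + 19*m^4 - 129*m^3 + 159*m^2 + 101*m - 200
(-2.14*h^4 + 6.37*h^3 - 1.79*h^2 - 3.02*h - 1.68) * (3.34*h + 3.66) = -7.1476*h^5 + 13.4434*h^4 + 17.3356*h^3 - 16.6382*h^2 - 16.6644*h - 6.1488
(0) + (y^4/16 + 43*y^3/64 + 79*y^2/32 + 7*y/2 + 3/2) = y^4/16 + 43*y^3/64 + 79*y^2/32 + 7*y/2 + 3/2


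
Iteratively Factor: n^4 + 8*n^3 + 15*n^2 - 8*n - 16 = (n + 4)*(n^3 + 4*n^2 - n - 4) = (n - 1)*(n + 4)*(n^2 + 5*n + 4) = (n - 1)*(n + 1)*(n + 4)*(n + 4)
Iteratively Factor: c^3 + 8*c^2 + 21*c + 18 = (c + 3)*(c^2 + 5*c + 6) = (c + 3)^2*(c + 2)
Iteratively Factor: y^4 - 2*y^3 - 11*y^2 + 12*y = (y - 4)*(y^3 + 2*y^2 - 3*y) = (y - 4)*(y + 3)*(y^2 - y) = y*(y - 4)*(y + 3)*(y - 1)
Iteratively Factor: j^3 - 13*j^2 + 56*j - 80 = (j - 5)*(j^2 - 8*j + 16) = (j - 5)*(j - 4)*(j - 4)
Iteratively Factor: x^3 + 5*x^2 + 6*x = (x)*(x^2 + 5*x + 6) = x*(x + 3)*(x + 2)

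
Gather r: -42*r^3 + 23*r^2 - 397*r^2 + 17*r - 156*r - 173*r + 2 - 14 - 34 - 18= -42*r^3 - 374*r^2 - 312*r - 64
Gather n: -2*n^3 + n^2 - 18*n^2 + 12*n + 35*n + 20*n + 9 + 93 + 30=-2*n^3 - 17*n^2 + 67*n + 132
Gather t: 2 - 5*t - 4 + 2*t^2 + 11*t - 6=2*t^2 + 6*t - 8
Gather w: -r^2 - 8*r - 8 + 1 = -r^2 - 8*r - 7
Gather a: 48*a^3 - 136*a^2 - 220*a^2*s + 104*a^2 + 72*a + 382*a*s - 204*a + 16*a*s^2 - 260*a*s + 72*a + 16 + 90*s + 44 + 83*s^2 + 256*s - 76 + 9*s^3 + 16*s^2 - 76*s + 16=48*a^3 + a^2*(-220*s - 32) + a*(16*s^2 + 122*s - 60) + 9*s^3 + 99*s^2 + 270*s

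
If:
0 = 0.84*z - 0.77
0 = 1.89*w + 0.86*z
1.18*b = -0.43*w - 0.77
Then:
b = -0.50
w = -0.42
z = 0.92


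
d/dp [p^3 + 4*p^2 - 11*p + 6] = 3*p^2 + 8*p - 11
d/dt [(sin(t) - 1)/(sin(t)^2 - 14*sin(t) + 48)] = (2*sin(t) + cos(t)^2 + 33)*cos(t)/(sin(t)^2 - 14*sin(t) + 48)^2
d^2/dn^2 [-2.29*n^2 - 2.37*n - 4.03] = -4.58000000000000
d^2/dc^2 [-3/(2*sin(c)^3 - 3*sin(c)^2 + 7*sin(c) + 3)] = 3*(36*sin(c)^6 - 66*sin(c)^5 + 16*sin(c)^4 - 21*sin(c)^3 - 53*sin(c)^2 + 141*sin(c) - 116)/(2*sin(c)^3 - 3*sin(c)^2 + 7*sin(c) + 3)^3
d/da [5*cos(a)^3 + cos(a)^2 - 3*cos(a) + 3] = (-15*cos(a)^2 - 2*cos(a) + 3)*sin(a)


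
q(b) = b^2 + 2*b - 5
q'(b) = 2*b + 2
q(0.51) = -3.72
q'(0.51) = 3.02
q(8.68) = 87.70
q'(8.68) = 19.36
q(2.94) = 9.52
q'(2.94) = 7.88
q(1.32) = -0.62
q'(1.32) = 4.64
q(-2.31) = -4.28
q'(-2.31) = -2.62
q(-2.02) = -4.96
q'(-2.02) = -2.04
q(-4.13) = 3.80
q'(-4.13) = -6.26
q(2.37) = 5.36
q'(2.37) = 6.74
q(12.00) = 163.00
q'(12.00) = 26.00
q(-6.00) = 19.00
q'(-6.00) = -10.00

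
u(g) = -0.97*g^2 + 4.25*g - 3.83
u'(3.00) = -1.57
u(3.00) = 0.19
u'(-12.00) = 27.53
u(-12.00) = -194.51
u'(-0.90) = 6.00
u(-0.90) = -8.44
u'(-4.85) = 13.66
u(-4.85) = -47.26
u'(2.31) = -0.23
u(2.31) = 0.81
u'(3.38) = -2.31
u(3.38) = -0.55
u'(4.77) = -5.00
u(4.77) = -5.63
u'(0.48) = 3.32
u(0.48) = -2.01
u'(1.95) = 0.47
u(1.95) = 0.77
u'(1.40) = 1.53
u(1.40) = 0.22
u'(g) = 4.25 - 1.94*g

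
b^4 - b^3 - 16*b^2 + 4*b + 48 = (b - 4)*(b - 2)*(b + 2)*(b + 3)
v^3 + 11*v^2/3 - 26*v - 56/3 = (v - 4)*(v + 2/3)*(v + 7)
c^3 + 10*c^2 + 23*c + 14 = (c + 1)*(c + 2)*(c + 7)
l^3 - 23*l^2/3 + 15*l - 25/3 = (l - 5)*(l - 5/3)*(l - 1)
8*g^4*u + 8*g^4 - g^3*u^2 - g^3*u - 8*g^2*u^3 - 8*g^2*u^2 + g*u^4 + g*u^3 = (-8*g + u)*(-g + u)*(g + u)*(g*u + g)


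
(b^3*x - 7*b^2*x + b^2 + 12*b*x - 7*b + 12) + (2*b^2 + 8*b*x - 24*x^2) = b^3*x - 7*b^2*x + 3*b^2 + 20*b*x - 7*b - 24*x^2 + 12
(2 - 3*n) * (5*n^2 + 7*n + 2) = -15*n^3 - 11*n^2 + 8*n + 4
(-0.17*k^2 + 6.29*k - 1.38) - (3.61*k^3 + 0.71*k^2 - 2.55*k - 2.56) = -3.61*k^3 - 0.88*k^2 + 8.84*k + 1.18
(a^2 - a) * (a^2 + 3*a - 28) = a^4 + 2*a^3 - 31*a^2 + 28*a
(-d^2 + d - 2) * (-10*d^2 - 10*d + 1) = 10*d^4 + 9*d^2 + 21*d - 2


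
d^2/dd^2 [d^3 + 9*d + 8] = 6*d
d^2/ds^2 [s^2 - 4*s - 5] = 2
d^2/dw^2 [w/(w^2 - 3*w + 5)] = 2*(w*(2*w - 3)^2 + 3*(1 - w)*(w^2 - 3*w + 5))/(w^2 - 3*w + 5)^3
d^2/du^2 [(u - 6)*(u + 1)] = 2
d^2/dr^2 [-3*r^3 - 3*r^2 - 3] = -18*r - 6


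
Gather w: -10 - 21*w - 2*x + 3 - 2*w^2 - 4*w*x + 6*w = -2*w^2 + w*(-4*x - 15) - 2*x - 7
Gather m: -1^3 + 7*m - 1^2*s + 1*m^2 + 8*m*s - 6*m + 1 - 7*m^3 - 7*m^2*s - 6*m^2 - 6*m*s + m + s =-7*m^3 + m^2*(-7*s - 5) + m*(2*s + 2)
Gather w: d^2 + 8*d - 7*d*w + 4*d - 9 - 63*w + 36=d^2 + 12*d + w*(-7*d - 63) + 27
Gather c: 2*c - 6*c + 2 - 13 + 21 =10 - 4*c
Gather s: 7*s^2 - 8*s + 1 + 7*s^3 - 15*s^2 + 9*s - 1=7*s^3 - 8*s^2 + s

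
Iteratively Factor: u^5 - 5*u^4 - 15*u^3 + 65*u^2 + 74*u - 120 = (u + 2)*(u^4 - 7*u^3 - u^2 + 67*u - 60) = (u - 4)*(u + 2)*(u^3 - 3*u^2 - 13*u + 15) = (u - 5)*(u - 4)*(u + 2)*(u^2 + 2*u - 3) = (u - 5)*(u - 4)*(u - 1)*(u + 2)*(u + 3)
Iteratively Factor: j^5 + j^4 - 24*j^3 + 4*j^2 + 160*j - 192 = (j + 4)*(j^4 - 3*j^3 - 12*j^2 + 52*j - 48) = (j - 2)*(j + 4)*(j^3 - j^2 - 14*j + 24) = (j - 2)*(j + 4)^2*(j^2 - 5*j + 6) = (j - 3)*(j - 2)*(j + 4)^2*(j - 2)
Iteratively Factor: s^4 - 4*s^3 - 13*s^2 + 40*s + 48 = (s + 1)*(s^3 - 5*s^2 - 8*s + 48) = (s - 4)*(s + 1)*(s^2 - s - 12) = (s - 4)*(s + 1)*(s + 3)*(s - 4)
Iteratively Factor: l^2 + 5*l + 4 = (l + 4)*(l + 1)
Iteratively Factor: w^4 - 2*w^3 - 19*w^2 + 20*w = (w)*(w^3 - 2*w^2 - 19*w + 20) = w*(w - 1)*(w^2 - w - 20) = w*(w - 1)*(w + 4)*(w - 5)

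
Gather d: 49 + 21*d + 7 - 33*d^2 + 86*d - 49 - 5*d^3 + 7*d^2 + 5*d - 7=-5*d^3 - 26*d^2 + 112*d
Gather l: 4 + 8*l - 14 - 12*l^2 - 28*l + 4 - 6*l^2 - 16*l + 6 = -18*l^2 - 36*l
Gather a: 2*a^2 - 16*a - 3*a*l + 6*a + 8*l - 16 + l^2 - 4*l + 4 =2*a^2 + a*(-3*l - 10) + l^2 + 4*l - 12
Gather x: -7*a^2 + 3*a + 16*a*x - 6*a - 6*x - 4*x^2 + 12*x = -7*a^2 - 3*a - 4*x^2 + x*(16*a + 6)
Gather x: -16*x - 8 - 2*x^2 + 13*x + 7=-2*x^2 - 3*x - 1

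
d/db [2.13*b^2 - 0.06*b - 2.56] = 4.26*b - 0.06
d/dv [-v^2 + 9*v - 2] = 9 - 2*v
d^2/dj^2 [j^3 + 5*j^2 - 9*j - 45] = 6*j + 10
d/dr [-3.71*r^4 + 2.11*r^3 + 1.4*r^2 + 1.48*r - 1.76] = -14.84*r^3 + 6.33*r^2 + 2.8*r + 1.48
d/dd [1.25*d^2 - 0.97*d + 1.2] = 2.5*d - 0.97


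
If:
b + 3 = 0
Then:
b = -3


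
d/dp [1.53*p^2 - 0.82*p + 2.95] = 3.06*p - 0.82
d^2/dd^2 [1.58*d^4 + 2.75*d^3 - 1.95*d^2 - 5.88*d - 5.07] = 18.96*d^2 + 16.5*d - 3.9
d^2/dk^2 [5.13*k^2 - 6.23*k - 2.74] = 10.2600000000000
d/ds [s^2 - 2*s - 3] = 2*s - 2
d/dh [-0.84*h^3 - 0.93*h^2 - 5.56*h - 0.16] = -2.52*h^2 - 1.86*h - 5.56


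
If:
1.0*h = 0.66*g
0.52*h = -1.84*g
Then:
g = 0.00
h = 0.00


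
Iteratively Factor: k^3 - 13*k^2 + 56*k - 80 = (k - 4)*(k^2 - 9*k + 20) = (k - 4)^2*(k - 5)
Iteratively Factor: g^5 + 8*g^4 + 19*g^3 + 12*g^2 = (g + 1)*(g^4 + 7*g^3 + 12*g^2) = g*(g + 1)*(g^3 + 7*g^2 + 12*g) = g*(g + 1)*(g + 4)*(g^2 + 3*g) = g^2*(g + 1)*(g + 4)*(g + 3)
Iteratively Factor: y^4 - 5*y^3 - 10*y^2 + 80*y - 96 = (y + 4)*(y^3 - 9*y^2 + 26*y - 24) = (y - 2)*(y + 4)*(y^2 - 7*y + 12) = (y - 3)*(y - 2)*(y + 4)*(y - 4)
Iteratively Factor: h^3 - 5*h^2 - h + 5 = (h - 1)*(h^2 - 4*h - 5) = (h - 1)*(h + 1)*(h - 5)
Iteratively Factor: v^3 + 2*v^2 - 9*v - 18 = (v + 3)*(v^2 - v - 6) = (v - 3)*(v + 3)*(v + 2)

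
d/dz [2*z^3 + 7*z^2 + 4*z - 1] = 6*z^2 + 14*z + 4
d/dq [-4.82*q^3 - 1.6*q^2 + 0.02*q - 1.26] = -14.46*q^2 - 3.2*q + 0.02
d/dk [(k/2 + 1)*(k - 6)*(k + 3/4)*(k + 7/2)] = 2*k^3 + 3*k^2/8 - 211*k/8 - 123/4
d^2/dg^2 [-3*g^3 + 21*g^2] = 42 - 18*g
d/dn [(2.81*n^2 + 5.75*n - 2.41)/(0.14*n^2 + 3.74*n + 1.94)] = (9.7044*n^2 + 11.5776*n + 20.1684)/(0.0196*n^4 + 1.0472*n^3 + 14.5308*n^2 + 14.5112*n + 3.7636)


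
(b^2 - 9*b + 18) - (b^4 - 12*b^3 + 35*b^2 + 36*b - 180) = -b^4 + 12*b^3 - 34*b^2 - 45*b + 198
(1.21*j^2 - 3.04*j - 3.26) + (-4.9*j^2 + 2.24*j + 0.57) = -3.69*j^2 - 0.8*j - 2.69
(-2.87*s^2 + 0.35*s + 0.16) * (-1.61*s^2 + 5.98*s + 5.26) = 4.6207*s^4 - 17.7261*s^3 - 13.2608*s^2 + 2.7978*s + 0.8416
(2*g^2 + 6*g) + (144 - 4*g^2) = -2*g^2 + 6*g + 144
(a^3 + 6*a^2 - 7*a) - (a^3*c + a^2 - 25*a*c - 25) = -a^3*c + a^3 + 5*a^2 + 25*a*c - 7*a + 25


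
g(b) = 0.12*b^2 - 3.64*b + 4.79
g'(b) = 0.24*b - 3.64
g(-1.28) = 9.65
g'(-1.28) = -3.95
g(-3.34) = 18.29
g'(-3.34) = -4.44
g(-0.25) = 5.71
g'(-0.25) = -3.70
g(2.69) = -4.13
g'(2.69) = -2.99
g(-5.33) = 27.60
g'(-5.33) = -4.92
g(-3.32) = 18.20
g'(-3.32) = -4.44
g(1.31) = 0.23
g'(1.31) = -3.33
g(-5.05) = 26.23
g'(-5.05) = -4.85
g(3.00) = -5.05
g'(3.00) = -2.92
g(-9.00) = 47.27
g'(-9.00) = -5.80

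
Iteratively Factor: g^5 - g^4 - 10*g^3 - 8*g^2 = (g + 2)*(g^4 - 3*g^3 - 4*g^2) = (g - 4)*(g + 2)*(g^3 + g^2) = g*(g - 4)*(g + 2)*(g^2 + g) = g^2*(g - 4)*(g + 2)*(g + 1)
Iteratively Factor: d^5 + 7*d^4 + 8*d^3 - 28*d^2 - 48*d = (d)*(d^4 + 7*d^3 + 8*d^2 - 28*d - 48) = d*(d + 4)*(d^3 + 3*d^2 - 4*d - 12) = d*(d + 3)*(d + 4)*(d^2 - 4) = d*(d + 2)*(d + 3)*(d + 4)*(d - 2)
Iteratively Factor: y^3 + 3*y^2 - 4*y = (y - 1)*(y^2 + 4*y) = (y - 1)*(y + 4)*(y)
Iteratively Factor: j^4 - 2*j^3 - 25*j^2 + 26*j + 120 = (j - 3)*(j^3 + j^2 - 22*j - 40) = (j - 5)*(j - 3)*(j^2 + 6*j + 8) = (j - 5)*(j - 3)*(j + 4)*(j + 2)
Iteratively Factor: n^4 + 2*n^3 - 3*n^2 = (n + 3)*(n^3 - n^2) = n*(n + 3)*(n^2 - n) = n^2*(n + 3)*(n - 1)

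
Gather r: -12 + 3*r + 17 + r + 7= 4*r + 12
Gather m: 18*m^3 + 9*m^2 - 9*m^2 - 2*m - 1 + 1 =18*m^3 - 2*m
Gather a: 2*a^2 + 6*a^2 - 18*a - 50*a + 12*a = 8*a^2 - 56*a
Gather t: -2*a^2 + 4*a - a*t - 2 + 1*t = -2*a^2 + 4*a + t*(1 - a) - 2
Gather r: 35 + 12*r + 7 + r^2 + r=r^2 + 13*r + 42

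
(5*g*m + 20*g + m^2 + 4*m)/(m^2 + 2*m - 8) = (5*g + m)/(m - 2)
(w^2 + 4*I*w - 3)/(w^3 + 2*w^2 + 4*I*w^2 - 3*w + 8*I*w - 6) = 1/(w + 2)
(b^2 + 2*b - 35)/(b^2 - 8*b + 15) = (b + 7)/(b - 3)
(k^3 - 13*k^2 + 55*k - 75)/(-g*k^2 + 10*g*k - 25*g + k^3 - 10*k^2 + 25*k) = (3 - k)/(g - k)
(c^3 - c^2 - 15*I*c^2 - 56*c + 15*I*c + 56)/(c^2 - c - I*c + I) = (c^2 - 15*I*c - 56)/(c - I)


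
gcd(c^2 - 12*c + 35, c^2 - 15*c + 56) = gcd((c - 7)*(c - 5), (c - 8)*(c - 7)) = c - 7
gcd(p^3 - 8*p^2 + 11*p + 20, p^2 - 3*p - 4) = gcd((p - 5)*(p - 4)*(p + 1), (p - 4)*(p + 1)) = p^2 - 3*p - 4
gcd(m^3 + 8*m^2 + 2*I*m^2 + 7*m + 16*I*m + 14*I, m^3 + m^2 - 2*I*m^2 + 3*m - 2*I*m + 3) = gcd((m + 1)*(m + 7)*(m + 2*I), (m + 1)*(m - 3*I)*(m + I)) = m + 1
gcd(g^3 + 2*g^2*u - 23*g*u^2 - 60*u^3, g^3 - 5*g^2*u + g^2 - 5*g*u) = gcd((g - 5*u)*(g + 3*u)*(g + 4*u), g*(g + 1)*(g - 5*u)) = -g + 5*u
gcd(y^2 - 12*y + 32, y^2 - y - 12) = y - 4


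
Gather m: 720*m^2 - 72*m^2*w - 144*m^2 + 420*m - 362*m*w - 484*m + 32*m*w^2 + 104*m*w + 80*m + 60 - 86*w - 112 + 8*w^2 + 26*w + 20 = m^2*(576 - 72*w) + m*(32*w^2 - 258*w + 16) + 8*w^2 - 60*w - 32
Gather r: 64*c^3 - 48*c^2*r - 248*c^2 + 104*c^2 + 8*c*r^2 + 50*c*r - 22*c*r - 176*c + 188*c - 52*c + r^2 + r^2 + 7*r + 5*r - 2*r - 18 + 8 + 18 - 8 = 64*c^3 - 144*c^2 - 40*c + r^2*(8*c + 2) + r*(-48*c^2 + 28*c + 10)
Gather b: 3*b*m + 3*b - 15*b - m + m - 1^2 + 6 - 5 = b*(3*m - 12)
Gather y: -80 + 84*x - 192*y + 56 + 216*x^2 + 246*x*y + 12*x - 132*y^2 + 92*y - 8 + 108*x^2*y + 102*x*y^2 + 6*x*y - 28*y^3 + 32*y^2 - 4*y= 216*x^2 + 96*x - 28*y^3 + y^2*(102*x - 100) + y*(108*x^2 + 252*x - 104) - 32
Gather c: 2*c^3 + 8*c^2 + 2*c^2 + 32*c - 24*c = 2*c^3 + 10*c^2 + 8*c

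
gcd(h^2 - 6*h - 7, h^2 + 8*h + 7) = h + 1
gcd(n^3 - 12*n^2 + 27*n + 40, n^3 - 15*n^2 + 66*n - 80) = n^2 - 13*n + 40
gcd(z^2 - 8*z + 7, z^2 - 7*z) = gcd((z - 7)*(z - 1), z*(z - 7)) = z - 7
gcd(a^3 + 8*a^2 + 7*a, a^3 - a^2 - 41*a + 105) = a + 7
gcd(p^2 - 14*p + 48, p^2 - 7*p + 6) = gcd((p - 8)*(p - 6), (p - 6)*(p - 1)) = p - 6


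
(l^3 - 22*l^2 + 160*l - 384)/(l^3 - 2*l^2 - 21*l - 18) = (l^2 - 16*l + 64)/(l^2 + 4*l + 3)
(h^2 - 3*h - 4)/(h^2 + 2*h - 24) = (h + 1)/(h + 6)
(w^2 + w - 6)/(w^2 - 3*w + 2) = (w + 3)/(w - 1)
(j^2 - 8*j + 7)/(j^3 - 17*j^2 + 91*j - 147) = (j - 1)/(j^2 - 10*j + 21)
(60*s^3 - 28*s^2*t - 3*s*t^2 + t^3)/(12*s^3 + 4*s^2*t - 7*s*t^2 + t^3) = (5*s + t)/(s + t)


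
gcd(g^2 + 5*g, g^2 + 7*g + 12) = 1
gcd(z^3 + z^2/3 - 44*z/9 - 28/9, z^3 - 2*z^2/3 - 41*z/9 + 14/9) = z^2 - z/3 - 14/3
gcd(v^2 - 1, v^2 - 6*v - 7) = v + 1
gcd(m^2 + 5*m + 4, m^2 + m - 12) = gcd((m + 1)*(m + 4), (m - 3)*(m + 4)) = m + 4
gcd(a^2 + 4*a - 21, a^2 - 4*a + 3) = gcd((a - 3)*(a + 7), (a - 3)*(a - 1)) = a - 3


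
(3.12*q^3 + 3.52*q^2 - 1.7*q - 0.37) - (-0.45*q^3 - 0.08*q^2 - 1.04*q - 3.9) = 3.57*q^3 + 3.6*q^2 - 0.66*q + 3.53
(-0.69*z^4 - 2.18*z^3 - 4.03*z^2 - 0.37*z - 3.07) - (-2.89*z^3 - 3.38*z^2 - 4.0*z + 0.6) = -0.69*z^4 + 0.71*z^3 - 0.65*z^2 + 3.63*z - 3.67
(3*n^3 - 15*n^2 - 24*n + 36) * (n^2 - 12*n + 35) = 3*n^5 - 51*n^4 + 261*n^3 - 201*n^2 - 1272*n + 1260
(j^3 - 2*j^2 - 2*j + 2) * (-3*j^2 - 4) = -3*j^5 + 6*j^4 + 2*j^3 + 2*j^2 + 8*j - 8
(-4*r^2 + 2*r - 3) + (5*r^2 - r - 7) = r^2 + r - 10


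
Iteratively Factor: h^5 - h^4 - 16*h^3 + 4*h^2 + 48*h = (h)*(h^4 - h^3 - 16*h^2 + 4*h + 48) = h*(h + 2)*(h^3 - 3*h^2 - 10*h + 24) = h*(h + 2)*(h + 3)*(h^2 - 6*h + 8) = h*(h - 2)*(h + 2)*(h + 3)*(h - 4)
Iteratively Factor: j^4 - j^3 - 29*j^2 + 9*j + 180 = (j - 5)*(j^3 + 4*j^2 - 9*j - 36) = (j - 5)*(j - 3)*(j^2 + 7*j + 12) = (j - 5)*(j - 3)*(j + 4)*(j + 3)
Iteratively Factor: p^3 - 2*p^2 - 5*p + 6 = (p + 2)*(p^2 - 4*p + 3) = (p - 3)*(p + 2)*(p - 1)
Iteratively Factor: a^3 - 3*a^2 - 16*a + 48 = (a - 4)*(a^2 + a - 12) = (a - 4)*(a - 3)*(a + 4)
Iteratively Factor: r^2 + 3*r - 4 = (r + 4)*(r - 1)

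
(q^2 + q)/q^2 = (q + 1)/q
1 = 1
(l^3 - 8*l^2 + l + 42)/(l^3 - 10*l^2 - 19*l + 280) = (l^2 - l - 6)/(l^2 - 3*l - 40)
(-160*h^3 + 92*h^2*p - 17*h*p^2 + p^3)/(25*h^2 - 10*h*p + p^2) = (32*h^2 - 12*h*p + p^2)/(-5*h + p)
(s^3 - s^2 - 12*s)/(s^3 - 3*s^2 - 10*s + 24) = s/(s - 2)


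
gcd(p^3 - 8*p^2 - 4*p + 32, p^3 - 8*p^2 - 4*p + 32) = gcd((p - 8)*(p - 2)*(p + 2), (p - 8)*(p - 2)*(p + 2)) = p^3 - 8*p^2 - 4*p + 32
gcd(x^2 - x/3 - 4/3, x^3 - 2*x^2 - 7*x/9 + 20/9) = x^2 - x/3 - 4/3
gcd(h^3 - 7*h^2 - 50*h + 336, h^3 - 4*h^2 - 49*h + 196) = h + 7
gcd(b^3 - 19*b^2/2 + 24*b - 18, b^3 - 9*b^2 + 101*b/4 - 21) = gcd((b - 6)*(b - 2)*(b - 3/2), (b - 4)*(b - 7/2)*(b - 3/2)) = b - 3/2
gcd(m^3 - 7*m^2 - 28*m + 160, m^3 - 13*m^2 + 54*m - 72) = m - 4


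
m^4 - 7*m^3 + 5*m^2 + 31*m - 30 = (m - 5)*(m - 3)*(m - 1)*(m + 2)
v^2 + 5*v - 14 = (v - 2)*(v + 7)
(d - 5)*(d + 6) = d^2 + d - 30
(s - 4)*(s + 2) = s^2 - 2*s - 8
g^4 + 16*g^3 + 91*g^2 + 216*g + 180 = (g + 2)*(g + 3)*(g + 5)*(g + 6)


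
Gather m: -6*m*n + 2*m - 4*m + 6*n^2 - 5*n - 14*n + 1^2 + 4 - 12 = m*(-6*n - 2) + 6*n^2 - 19*n - 7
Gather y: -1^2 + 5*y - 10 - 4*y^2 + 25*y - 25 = -4*y^2 + 30*y - 36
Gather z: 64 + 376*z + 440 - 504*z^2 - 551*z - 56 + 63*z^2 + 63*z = -441*z^2 - 112*z + 448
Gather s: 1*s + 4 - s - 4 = 0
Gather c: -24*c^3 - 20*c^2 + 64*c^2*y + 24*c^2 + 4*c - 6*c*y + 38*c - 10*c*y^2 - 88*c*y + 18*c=-24*c^3 + c^2*(64*y + 4) + c*(-10*y^2 - 94*y + 60)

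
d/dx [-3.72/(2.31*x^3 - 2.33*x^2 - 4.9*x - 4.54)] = (25.7796*x^2 - 17.3352*x - 18.228)/(-2.31*x^3 + 2.33*x^2 + 4.9*x + 4.54)^2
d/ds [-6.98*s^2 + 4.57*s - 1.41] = 4.57 - 13.96*s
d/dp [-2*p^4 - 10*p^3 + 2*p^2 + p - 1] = -8*p^3 - 30*p^2 + 4*p + 1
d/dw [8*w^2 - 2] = 16*w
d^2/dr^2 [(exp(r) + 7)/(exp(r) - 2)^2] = (exp(2*r) + 36*exp(r) + 32)*exp(r)/(exp(4*r) - 8*exp(3*r) + 24*exp(2*r) - 32*exp(r) + 16)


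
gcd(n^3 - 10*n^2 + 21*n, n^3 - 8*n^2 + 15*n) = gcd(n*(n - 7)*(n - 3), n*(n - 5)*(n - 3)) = n^2 - 3*n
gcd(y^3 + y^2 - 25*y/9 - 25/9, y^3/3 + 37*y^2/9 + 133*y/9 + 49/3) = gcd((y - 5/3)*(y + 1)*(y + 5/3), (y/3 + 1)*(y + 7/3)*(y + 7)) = 1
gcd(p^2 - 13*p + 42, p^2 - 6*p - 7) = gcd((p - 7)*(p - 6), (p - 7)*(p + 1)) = p - 7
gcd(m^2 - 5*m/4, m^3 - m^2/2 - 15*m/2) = m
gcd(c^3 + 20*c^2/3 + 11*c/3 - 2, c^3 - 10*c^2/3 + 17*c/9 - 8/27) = c - 1/3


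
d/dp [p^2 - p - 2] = 2*p - 1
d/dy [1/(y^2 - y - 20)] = (1 - 2*y)/(-y^2 + y + 20)^2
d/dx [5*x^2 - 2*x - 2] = 10*x - 2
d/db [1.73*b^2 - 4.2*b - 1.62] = 3.46*b - 4.2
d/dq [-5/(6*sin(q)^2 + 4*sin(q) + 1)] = 20*(3*sin(q) + 1)*cos(q)/(6*sin(q)^2 + 4*sin(q) + 1)^2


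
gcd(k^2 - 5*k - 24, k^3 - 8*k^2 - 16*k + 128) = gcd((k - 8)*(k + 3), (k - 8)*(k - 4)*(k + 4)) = k - 8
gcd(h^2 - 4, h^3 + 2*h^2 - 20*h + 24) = h - 2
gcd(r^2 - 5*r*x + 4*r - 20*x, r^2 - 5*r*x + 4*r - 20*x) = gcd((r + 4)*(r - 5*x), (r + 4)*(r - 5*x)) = -r^2 + 5*r*x - 4*r + 20*x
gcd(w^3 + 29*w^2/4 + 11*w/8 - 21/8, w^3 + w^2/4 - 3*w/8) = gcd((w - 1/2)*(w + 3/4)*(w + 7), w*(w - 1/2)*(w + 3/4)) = w^2 + w/4 - 3/8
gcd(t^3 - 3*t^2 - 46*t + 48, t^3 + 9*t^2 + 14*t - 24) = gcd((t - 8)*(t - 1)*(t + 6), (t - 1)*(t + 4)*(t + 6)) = t^2 + 5*t - 6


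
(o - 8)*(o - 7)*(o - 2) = o^3 - 17*o^2 + 86*o - 112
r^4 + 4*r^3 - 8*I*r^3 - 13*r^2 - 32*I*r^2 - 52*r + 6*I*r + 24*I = (r + 4)*(r - 6*I)*(r - I)^2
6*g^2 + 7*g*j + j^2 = (g + j)*(6*g + j)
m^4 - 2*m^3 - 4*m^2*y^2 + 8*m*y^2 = m*(m - 2)*(m - 2*y)*(m + 2*y)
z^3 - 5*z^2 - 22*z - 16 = (z - 8)*(z + 1)*(z + 2)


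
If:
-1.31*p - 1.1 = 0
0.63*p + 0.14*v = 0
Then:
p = -0.84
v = 3.78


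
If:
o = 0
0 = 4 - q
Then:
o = 0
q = 4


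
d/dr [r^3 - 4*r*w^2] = 3*r^2 - 4*w^2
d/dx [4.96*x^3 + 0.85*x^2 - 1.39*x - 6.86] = 14.88*x^2 + 1.7*x - 1.39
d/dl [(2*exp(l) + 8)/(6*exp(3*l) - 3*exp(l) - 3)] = 2*(-(exp(l) + 4)*(6*exp(2*l) - 1) + 2*exp(3*l) - exp(l) - 1)*exp(l)/(3*(-2*exp(3*l) + exp(l) + 1)^2)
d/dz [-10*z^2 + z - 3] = 1 - 20*z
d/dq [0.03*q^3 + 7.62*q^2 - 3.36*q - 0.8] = 0.09*q^2 + 15.24*q - 3.36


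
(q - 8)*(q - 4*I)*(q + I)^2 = q^4 - 8*q^3 - 2*I*q^3 + 7*q^2 + 16*I*q^2 - 56*q + 4*I*q - 32*I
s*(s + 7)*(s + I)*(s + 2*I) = s^4 + 7*s^3 + 3*I*s^3 - 2*s^2 + 21*I*s^2 - 14*s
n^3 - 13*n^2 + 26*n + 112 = (n - 8)*(n - 7)*(n + 2)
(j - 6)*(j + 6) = j^2 - 36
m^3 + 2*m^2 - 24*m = m*(m - 4)*(m + 6)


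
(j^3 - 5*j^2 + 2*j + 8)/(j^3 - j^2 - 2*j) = (j - 4)/j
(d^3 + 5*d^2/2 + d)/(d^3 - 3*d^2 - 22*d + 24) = d*(2*d^2 + 5*d + 2)/(2*(d^3 - 3*d^2 - 22*d + 24))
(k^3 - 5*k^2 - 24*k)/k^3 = 1 - 5/k - 24/k^2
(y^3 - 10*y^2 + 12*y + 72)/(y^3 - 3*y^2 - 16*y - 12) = (y - 6)/(y + 1)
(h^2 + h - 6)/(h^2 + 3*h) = (h - 2)/h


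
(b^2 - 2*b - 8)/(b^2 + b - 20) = (b + 2)/(b + 5)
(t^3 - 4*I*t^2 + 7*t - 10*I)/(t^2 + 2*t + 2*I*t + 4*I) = (t^2 - 6*I*t - 5)/(t + 2)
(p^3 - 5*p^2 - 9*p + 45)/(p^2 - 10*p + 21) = (p^2 - 2*p - 15)/(p - 7)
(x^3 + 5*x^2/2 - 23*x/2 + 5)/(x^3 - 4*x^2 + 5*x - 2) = (2*x^2 + 9*x - 5)/(2*(x^2 - 2*x + 1))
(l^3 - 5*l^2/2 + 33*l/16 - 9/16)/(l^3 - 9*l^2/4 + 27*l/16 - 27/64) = 4*(l - 1)/(4*l - 3)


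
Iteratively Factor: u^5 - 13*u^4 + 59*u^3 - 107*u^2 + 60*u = (u - 3)*(u^4 - 10*u^3 + 29*u^2 - 20*u) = u*(u - 3)*(u^3 - 10*u^2 + 29*u - 20) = u*(u - 4)*(u - 3)*(u^2 - 6*u + 5) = u*(u - 4)*(u - 3)*(u - 1)*(u - 5)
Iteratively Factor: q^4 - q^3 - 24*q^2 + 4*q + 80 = (q - 5)*(q^3 + 4*q^2 - 4*q - 16) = (q - 5)*(q + 2)*(q^2 + 2*q - 8) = (q - 5)*(q + 2)*(q + 4)*(q - 2)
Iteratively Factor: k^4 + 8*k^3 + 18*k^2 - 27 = (k - 1)*(k^3 + 9*k^2 + 27*k + 27) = (k - 1)*(k + 3)*(k^2 + 6*k + 9) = (k - 1)*(k + 3)^2*(k + 3)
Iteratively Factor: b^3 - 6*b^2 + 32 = (b - 4)*(b^2 - 2*b - 8) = (b - 4)^2*(b + 2)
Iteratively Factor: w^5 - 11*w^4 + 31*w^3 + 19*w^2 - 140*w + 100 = (w + 2)*(w^4 - 13*w^3 + 57*w^2 - 95*w + 50) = (w - 5)*(w + 2)*(w^3 - 8*w^2 + 17*w - 10) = (w - 5)^2*(w + 2)*(w^2 - 3*w + 2) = (w - 5)^2*(w - 2)*(w + 2)*(w - 1)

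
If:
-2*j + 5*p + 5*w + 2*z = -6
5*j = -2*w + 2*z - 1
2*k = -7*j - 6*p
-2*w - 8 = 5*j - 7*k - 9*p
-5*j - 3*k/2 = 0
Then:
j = -108/505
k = 72/101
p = 6/505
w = -463/505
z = -961/1010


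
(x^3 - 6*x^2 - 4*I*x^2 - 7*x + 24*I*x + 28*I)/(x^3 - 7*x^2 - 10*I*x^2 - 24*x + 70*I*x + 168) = (x + 1)/(x - 6*I)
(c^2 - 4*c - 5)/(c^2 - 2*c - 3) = (c - 5)/(c - 3)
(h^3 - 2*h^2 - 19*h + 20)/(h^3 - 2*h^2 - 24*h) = (h^2 - 6*h + 5)/(h*(h - 6))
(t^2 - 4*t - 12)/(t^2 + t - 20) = (t^2 - 4*t - 12)/(t^2 + t - 20)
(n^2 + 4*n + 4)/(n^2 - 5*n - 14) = (n + 2)/(n - 7)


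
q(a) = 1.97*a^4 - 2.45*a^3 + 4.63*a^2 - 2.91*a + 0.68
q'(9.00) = 5229.60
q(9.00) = 11488.64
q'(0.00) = -2.91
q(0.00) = 0.68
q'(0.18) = -1.44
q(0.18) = 0.29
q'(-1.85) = -95.09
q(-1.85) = 60.50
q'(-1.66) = -74.58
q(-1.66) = 44.43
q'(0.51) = 0.95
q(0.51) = 0.21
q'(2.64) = 115.30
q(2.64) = 75.88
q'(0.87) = 4.77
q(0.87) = 1.17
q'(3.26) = 222.18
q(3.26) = 178.02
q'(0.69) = 2.57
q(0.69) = 0.52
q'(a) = 7.88*a^3 - 7.35*a^2 + 9.26*a - 2.91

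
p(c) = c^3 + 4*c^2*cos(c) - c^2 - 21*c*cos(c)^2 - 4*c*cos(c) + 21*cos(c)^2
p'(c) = -4*c^2*sin(c) + 3*c^2 + 42*c*sin(c)*cos(c) + 4*c*sin(c) + 8*c*cos(c) - 2*c - 42*sin(c)*cos(c) - 21*cos(c)^2 - 4*cos(c)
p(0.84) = 1.03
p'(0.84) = -10.04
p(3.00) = -46.92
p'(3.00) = -34.50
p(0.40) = 9.71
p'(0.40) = -27.54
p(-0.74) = 22.78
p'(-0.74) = 24.21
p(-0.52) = 26.37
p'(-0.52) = 8.05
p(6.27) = 228.69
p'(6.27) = 129.38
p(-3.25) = -11.61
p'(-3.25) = 60.48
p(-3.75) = -58.10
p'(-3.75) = 116.29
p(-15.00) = -4135.39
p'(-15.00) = 1079.38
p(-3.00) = -1.19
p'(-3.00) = 23.44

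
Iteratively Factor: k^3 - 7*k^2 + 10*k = (k - 2)*(k^2 - 5*k) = k*(k - 2)*(k - 5)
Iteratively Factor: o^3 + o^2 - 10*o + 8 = (o + 4)*(o^2 - 3*o + 2) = (o - 2)*(o + 4)*(o - 1)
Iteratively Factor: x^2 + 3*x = (x)*(x + 3)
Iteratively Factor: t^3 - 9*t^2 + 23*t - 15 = (t - 3)*(t^2 - 6*t + 5) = (t - 5)*(t - 3)*(t - 1)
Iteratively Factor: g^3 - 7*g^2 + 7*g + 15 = (g - 3)*(g^2 - 4*g - 5) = (g - 5)*(g - 3)*(g + 1)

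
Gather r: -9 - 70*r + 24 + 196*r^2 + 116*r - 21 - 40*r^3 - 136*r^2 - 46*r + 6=-40*r^3 + 60*r^2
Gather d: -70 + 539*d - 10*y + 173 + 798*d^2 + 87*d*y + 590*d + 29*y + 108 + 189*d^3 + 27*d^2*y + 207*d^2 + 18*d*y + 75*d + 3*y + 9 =189*d^3 + d^2*(27*y + 1005) + d*(105*y + 1204) + 22*y + 220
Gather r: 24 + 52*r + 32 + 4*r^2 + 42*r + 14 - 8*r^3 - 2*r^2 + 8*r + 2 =-8*r^3 + 2*r^2 + 102*r + 72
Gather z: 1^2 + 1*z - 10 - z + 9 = 0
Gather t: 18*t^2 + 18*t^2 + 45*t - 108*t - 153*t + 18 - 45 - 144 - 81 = 36*t^2 - 216*t - 252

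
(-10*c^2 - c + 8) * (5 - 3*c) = 30*c^3 - 47*c^2 - 29*c + 40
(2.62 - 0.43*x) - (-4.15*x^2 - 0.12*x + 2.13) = 4.15*x^2 - 0.31*x + 0.49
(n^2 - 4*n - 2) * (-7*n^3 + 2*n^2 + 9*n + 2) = -7*n^5 + 30*n^4 + 15*n^3 - 38*n^2 - 26*n - 4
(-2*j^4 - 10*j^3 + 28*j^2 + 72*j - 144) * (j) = -2*j^5 - 10*j^4 + 28*j^3 + 72*j^2 - 144*j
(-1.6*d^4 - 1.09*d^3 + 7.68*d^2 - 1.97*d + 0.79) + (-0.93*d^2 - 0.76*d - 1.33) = -1.6*d^4 - 1.09*d^3 + 6.75*d^2 - 2.73*d - 0.54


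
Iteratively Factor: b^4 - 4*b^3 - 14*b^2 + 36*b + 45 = (b + 3)*(b^3 - 7*b^2 + 7*b + 15) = (b + 1)*(b + 3)*(b^2 - 8*b + 15) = (b - 5)*(b + 1)*(b + 3)*(b - 3)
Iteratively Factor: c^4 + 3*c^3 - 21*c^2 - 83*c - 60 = (c + 3)*(c^3 - 21*c - 20) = (c - 5)*(c + 3)*(c^2 + 5*c + 4) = (c - 5)*(c + 1)*(c + 3)*(c + 4)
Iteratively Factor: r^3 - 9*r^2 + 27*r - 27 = (r - 3)*(r^2 - 6*r + 9) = (r - 3)^2*(r - 3)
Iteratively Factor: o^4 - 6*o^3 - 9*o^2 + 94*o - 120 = (o + 4)*(o^3 - 10*o^2 + 31*o - 30) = (o - 2)*(o + 4)*(o^2 - 8*o + 15) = (o - 5)*(o - 2)*(o + 4)*(o - 3)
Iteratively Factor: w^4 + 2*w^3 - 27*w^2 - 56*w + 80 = (w - 5)*(w^3 + 7*w^2 + 8*w - 16) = (w - 5)*(w + 4)*(w^2 + 3*w - 4) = (w - 5)*(w - 1)*(w + 4)*(w + 4)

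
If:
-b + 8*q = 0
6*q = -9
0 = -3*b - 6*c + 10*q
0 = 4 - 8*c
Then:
No Solution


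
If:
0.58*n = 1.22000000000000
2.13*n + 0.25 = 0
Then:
No Solution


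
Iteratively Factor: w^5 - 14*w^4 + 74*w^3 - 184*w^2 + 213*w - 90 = (w - 3)*(w^4 - 11*w^3 + 41*w^2 - 61*w + 30) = (w - 3)^2*(w^3 - 8*w^2 + 17*w - 10) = (w - 3)^2*(w - 1)*(w^2 - 7*w + 10) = (w - 5)*(w - 3)^2*(w - 1)*(w - 2)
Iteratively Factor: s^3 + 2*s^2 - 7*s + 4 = (s - 1)*(s^2 + 3*s - 4) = (s - 1)*(s + 4)*(s - 1)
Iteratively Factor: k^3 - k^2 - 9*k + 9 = (k - 3)*(k^2 + 2*k - 3) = (k - 3)*(k - 1)*(k + 3)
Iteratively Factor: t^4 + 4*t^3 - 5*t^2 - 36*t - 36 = (t - 3)*(t^3 + 7*t^2 + 16*t + 12) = (t - 3)*(t + 3)*(t^2 + 4*t + 4) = (t - 3)*(t + 2)*(t + 3)*(t + 2)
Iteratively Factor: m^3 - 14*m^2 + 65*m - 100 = (m - 4)*(m^2 - 10*m + 25) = (m - 5)*(m - 4)*(m - 5)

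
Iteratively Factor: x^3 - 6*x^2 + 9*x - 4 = (x - 1)*(x^2 - 5*x + 4) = (x - 1)^2*(x - 4)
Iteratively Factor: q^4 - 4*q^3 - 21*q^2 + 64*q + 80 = (q + 1)*(q^3 - 5*q^2 - 16*q + 80) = (q + 1)*(q + 4)*(q^2 - 9*q + 20) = (q - 5)*(q + 1)*(q + 4)*(q - 4)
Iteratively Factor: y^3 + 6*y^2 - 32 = (y + 4)*(y^2 + 2*y - 8) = (y - 2)*(y + 4)*(y + 4)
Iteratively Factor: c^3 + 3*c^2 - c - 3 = (c - 1)*(c^2 + 4*c + 3) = (c - 1)*(c + 3)*(c + 1)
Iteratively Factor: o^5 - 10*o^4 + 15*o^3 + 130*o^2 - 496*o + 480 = (o + 4)*(o^4 - 14*o^3 + 71*o^2 - 154*o + 120) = (o - 5)*(o + 4)*(o^3 - 9*o^2 + 26*o - 24) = (o - 5)*(o - 4)*(o + 4)*(o^2 - 5*o + 6) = (o - 5)*(o - 4)*(o - 3)*(o + 4)*(o - 2)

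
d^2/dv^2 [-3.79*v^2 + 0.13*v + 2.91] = -7.58000000000000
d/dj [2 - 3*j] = -3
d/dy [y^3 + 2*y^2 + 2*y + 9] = 3*y^2 + 4*y + 2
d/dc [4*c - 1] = 4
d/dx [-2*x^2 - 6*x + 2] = -4*x - 6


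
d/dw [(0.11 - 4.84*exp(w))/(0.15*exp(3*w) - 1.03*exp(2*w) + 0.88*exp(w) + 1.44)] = (1.452*exp(3*w) - 5.0347*exp(2*w) + 0.2266*exp(w) - 7.0664)*exp(w)/(0.0225*exp(6*w) - 0.309*exp(5*w) + 1.3249*exp(4*w) - 1.3808*exp(3*w) - 2.192*exp(2*w) + 2.5344*exp(w) + 2.0736)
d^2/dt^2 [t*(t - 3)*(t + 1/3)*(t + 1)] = 12*t^2 - 10*t - 22/3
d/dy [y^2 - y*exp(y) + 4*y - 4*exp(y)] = -y*exp(y) + 2*y - 5*exp(y) + 4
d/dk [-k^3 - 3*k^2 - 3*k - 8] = -3*k^2 - 6*k - 3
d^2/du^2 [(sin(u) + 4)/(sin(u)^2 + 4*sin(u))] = (cos(u)^2 + 1)/sin(u)^3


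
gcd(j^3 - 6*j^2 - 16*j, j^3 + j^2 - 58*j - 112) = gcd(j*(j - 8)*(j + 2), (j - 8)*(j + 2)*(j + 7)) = j^2 - 6*j - 16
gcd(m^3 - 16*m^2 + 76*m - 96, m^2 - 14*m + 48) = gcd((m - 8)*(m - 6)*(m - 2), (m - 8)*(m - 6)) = m^2 - 14*m + 48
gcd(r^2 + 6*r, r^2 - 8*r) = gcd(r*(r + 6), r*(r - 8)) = r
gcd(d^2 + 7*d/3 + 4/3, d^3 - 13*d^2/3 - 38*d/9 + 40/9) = d + 4/3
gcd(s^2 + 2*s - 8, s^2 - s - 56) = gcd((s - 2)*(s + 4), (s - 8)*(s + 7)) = 1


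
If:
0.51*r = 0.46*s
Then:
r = 0.901960784313726*s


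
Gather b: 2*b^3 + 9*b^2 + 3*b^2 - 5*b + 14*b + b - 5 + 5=2*b^3 + 12*b^2 + 10*b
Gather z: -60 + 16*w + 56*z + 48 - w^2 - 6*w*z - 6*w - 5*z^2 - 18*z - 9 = -w^2 + 10*w - 5*z^2 + z*(38 - 6*w) - 21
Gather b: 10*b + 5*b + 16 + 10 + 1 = 15*b + 27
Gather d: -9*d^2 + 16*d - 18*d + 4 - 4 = -9*d^2 - 2*d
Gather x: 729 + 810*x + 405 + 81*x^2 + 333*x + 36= 81*x^2 + 1143*x + 1170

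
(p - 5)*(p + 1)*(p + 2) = p^3 - 2*p^2 - 13*p - 10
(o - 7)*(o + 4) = o^2 - 3*o - 28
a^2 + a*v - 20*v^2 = (a - 4*v)*(a + 5*v)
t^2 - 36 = (t - 6)*(t + 6)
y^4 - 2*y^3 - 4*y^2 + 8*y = y*(y - 2)^2*(y + 2)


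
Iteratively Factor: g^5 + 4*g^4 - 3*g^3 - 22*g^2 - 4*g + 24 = (g + 3)*(g^4 + g^3 - 6*g^2 - 4*g + 8) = (g + 2)*(g + 3)*(g^3 - g^2 - 4*g + 4) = (g - 1)*(g + 2)*(g + 3)*(g^2 - 4) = (g - 1)*(g + 2)^2*(g + 3)*(g - 2)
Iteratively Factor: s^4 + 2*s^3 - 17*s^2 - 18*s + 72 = (s - 2)*(s^3 + 4*s^2 - 9*s - 36) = (s - 3)*(s - 2)*(s^2 + 7*s + 12) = (s - 3)*(s - 2)*(s + 3)*(s + 4)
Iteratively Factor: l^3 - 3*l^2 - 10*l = (l + 2)*(l^2 - 5*l) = (l - 5)*(l + 2)*(l)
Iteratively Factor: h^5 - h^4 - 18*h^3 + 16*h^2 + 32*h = (h + 1)*(h^4 - 2*h^3 - 16*h^2 + 32*h) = (h - 4)*(h + 1)*(h^3 + 2*h^2 - 8*h) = (h - 4)*(h - 2)*(h + 1)*(h^2 + 4*h) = h*(h - 4)*(h - 2)*(h + 1)*(h + 4)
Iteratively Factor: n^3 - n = (n + 1)*(n^2 - n) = n*(n + 1)*(n - 1)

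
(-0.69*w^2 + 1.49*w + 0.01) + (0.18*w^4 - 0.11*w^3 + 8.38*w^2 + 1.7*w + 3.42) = 0.18*w^4 - 0.11*w^3 + 7.69*w^2 + 3.19*w + 3.43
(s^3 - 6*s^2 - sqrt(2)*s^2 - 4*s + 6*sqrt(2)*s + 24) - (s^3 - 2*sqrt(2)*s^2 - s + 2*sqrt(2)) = -6*s^2 + sqrt(2)*s^2 - 3*s + 6*sqrt(2)*s - 2*sqrt(2) + 24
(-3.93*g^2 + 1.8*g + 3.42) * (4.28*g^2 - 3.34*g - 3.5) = -16.8204*g^4 + 20.8302*g^3 + 22.3806*g^2 - 17.7228*g - 11.97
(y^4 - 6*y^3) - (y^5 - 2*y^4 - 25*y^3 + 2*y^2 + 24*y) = -y^5 + 3*y^4 + 19*y^3 - 2*y^2 - 24*y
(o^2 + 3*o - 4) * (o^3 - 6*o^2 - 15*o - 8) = o^5 - 3*o^4 - 37*o^3 - 29*o^2 + 36*o + 32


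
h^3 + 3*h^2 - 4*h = h*(h - 1)*(h + 4)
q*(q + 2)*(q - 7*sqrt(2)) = q^3 - 7*sqrt(2)*q^2 + 2*q^2 - 14*sqrt(2)*q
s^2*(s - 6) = s^3 - 6*s^2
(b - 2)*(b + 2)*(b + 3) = b^3 + 3*b^2 - 4*b - 12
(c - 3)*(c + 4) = c^2 + c - 12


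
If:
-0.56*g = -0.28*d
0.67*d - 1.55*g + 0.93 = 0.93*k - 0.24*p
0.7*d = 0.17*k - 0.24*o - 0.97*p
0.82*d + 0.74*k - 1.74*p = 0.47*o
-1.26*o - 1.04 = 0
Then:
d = -0.26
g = -0.13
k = 1.19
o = -0.83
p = 0.60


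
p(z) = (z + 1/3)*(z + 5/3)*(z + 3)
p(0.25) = 3.63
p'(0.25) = 9.24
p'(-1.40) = -1.56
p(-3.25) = -1.15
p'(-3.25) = 5.74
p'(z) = (z + 1/3)*(z + 5/3) + (z + 1/3)*(z + 3) + (z + 5/3)*(z + 3)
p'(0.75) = 15.74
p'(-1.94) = -1.55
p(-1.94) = 0.47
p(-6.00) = -73.67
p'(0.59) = 13.50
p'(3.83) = 88.86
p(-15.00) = -2346.67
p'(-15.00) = 531.56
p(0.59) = 7.48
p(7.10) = 658.17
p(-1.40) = -0.46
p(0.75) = 9.82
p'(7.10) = 228.79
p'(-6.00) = 54.56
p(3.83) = 156.30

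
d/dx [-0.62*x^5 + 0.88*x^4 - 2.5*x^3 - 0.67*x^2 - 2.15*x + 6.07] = -3.1*x^4 + 3.52*x^3 - 7.5*x^2 - 1.34*x - 2.15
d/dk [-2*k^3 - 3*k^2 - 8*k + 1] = -6*k^2 - 6*k - 8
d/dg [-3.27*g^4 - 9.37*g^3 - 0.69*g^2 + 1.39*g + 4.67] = -13.08*g^3 - 28.11*g^2 - 1.38*g + 1.39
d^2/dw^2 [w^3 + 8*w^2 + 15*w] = 6*w + 16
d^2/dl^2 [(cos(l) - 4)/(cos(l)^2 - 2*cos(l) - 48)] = (9*sin(l)^4*cos(l) - 14*sin(l)^4 + 884*sin(l)^2 + 2584*cos(l) + 159*cos(3*l)/2 - cos(5*l)/2 - 262)/(sin(l)^2 + 2*cos(l) + 47)^3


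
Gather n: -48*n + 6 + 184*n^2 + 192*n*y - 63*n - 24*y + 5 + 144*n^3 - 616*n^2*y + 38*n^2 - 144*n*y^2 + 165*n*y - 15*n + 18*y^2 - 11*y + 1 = 144*n^3 + n^2*(222 - 616*y) + n*(-144*y^2 + 357*y - 126) + 18*y^2 - 35*y + 12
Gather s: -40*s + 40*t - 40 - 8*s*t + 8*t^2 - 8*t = s*(-8*t - 40) + 8*t^2 + 32*t - 40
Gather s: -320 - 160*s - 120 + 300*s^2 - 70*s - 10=300*s^2 - 230*s - 450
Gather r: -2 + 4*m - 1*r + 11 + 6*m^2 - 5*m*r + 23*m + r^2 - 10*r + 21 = 6*m^2 + 27*m + r^2 + r*(-5*m - 11) + 30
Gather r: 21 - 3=18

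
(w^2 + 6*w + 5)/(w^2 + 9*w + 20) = (w + 1)/(w + 4)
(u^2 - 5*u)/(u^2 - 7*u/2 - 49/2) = 2*u*(5 - u)/(-2*u^2 + 7*u + 49)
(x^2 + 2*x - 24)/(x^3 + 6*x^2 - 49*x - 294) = (x - 4)/(x^2 - 49)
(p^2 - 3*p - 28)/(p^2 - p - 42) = (p + 4)/(p + 6)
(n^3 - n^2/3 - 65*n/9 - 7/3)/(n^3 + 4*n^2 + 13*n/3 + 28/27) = 3*(n - 3)/(3*n + 4)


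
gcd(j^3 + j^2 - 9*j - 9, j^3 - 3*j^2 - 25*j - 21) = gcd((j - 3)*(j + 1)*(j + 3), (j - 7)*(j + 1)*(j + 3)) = j^2 + 4*j + 3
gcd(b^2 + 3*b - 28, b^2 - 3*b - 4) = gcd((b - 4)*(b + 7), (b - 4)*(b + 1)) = b - 4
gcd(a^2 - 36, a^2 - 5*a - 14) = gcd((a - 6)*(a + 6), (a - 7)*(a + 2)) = 1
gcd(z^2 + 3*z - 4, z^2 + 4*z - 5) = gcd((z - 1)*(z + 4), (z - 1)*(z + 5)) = z - 1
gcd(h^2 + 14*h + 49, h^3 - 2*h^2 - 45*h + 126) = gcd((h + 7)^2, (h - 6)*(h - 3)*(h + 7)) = h + 7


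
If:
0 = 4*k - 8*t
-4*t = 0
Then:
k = 0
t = 0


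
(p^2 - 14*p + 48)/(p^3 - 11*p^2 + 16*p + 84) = (p - 8)/(p^2 - 5*p - 14)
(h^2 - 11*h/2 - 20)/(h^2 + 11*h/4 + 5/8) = 4*(h - 8)/(4*h + 1)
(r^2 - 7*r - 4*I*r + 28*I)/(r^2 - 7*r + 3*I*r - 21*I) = (r - 4*I)/(r + 3*I)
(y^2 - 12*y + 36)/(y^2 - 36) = (y - 6)/(y + 6)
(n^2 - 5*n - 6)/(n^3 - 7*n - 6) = (n - 6)/(n^2 - n - 6)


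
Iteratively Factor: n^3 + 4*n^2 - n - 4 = (n + 4)*(n^2 - 1) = (n - 1)*(n + 4)*(n + 1)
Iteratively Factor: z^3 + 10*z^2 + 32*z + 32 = (z + 4)*(z^2 + 6*z + 8) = (z + 2)*(z + 4)*(z + 4)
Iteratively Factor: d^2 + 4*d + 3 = (d + 3)*(d + 1)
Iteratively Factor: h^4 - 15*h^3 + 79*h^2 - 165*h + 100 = (h - 4)*(h^3 - 11*h^2 + 35*h - 25) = (h - 4)*(h - 1)*(h^2 - 10*h + 25) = (h - 5)*(h - 4)*(h - 1)*(h - 5)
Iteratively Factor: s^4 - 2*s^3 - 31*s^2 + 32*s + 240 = (s - 5)*(s^3 + 3*s^2 - 16*s - 48) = (s - 5)*(s + 4)*(s^2 - s - 12) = (s - 5)*(s - 4)*(s + 4)*(s + 3)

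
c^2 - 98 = (c - 7*sqrt(2))*(c + 7*sqrt(2))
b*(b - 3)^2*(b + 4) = b^4 - 2*b^3 - 15*b^2 + 36*b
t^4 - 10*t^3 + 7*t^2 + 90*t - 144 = (t - 8)*(t - 3)*(t - 2)*(t + 3)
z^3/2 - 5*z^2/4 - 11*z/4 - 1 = (z/2 + 1/2)*(z - 4)*(z + 1/2)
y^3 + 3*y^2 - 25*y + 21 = (y - 3)*(y - 1)*(y + 7)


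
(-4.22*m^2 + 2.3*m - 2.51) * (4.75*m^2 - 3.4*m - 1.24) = -20.045*m^4 + 25.273*m^3 - 14.5097*m^2 + 5.682*m + 3.1124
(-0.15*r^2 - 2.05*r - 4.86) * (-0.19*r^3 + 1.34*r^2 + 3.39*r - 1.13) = 0.0285*r^5 + 0.1885*r^4 - 2.3321*r^3 - 13.2924*r^2 - 14.1589*r + 5.4918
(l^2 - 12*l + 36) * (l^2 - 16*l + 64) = l^4 - 28*l^3 + 292*l^2 - 1344*l + 2304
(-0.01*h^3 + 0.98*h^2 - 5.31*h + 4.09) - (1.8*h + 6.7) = -0.01*h^3 + 0.98*h^2 - 7.11*h - 2.61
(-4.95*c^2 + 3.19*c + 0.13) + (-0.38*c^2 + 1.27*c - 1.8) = -5.33*c^2 + 4.46*c - 1.67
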